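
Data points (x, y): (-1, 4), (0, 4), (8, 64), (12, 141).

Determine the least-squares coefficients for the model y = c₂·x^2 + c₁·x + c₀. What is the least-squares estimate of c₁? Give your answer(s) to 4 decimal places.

c₁ = -0.1195

Entries of MᵀM: Σx^2·x^2 = 24833, Σx^2·x = 2239, Σx^2 = 209, Σx·x = 209, Σx = 19, Σ1 = 4.
Moment sums: Σx^2·y = 24404, Σx·y = 2200, Σy = 213.
Solving the 3×3 system (Gaussian elimination) gives c₂ = 796/825, c₁ = -493/4125, c₀ = 4681/1375.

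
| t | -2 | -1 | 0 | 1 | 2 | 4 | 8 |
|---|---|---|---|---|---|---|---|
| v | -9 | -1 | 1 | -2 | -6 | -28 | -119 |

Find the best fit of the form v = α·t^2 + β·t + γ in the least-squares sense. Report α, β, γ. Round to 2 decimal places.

Setting ∂/∂α … = 0 gives: 4386·α + 576·β + 90·γ = -8127;  576·α + 90·β + 12·γ = -1059;  90·α + 12·β + 7·γ = -164.
(Σt^2·t^2 = 4386, Σt^2·t = 576, Σt^2 = 90, Σt·t = 90, Σt = 12, Σ1 = 7, Σt^2·v = -8127, Σt·v = -1059, Σv = -164.)
Solving the 3×3 system (Gaussian elimination) gives α = -3881/2002, β = 3431/6006, γ = 47/91.

α = -1.94, β = 0.57, γ = 0.52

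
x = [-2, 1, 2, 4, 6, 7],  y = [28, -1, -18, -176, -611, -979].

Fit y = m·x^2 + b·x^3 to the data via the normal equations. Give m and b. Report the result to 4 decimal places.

The normal system AᵀA·[m, b]ᵀ = Aᵀy is [[3986, 25608]; [25608, 168530]]·[m, b]ᵀ = [-72744, -479406]ᵀ.
Determinant 3986·168530 − 25608² = 15990916.
m = ((-72744)·168530 − 25608·(-479406))/15990916 = 4270632/3997729; b = (3986·(-479406) − 25608·(-72744))/15990916 = -12020991/3997729.

m = 1.0683, b = -3.0070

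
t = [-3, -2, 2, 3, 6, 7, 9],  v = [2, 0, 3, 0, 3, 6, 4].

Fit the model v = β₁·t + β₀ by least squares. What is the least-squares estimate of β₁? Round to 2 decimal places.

From the data, Σt·t = 192, Σt = 22, Σ1 = 7.
Right-hand side: Σt·v = 96, Σv = 18.
So XᵀX·[β₁, β₀]ᵀ = Xᵀv: [[192, 22]; [22, 7]]·[β₁, β₀]ᵀ = [96, 18]ᵀ.
Eliminating β₀: 7·(row 1) − 22·(row 2) gives 860·β₁ = 7·96 − 22·18 = 276, so β₁ = 69/215.
Then β₀ = (18 − 22·(69/215))/7 = 336/215.

β₁ = 0.32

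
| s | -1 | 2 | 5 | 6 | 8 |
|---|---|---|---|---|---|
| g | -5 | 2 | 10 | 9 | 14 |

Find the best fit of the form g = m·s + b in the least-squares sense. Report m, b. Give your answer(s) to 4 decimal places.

m = 2.1000, b = -2.4000

Entries of XᵀX: Σs·s = 130, Σs = 20, Σ1 = 5.
Moment sums: Σs·g = 225, Σg = 30.
XᵀX·[m, b]ᵀ = Xᵀg becomes [[130, 20]; [20, 5]]·[m, b]ᵀ = [225, 30]ᵀ.
Δ = 130·5 − 20² = 250.
m = (225·5 − 20·30)/250 = 21/10; b = (130·30 − 20·225)/250 = -12/5.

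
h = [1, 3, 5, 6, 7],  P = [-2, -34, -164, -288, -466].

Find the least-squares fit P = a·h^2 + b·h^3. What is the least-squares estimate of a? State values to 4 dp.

a = 0.7503

XᵀX·[a, b]ᵀ = XᵀP reads: 4404·a + 27952·b = -37610;  27952·a + 180660·b = -243466.
(Σh^2·h^2 = 4404, Σh^2·h^3 = 27952, Σh^3·h^3 = 180660, Σh^2·P = -37610, Σh^3·P = -243466.)
Δ = 4404·180660 − 27952² = 14312336.
a = ((-37610)·180660 − 27952·(-243466))/14312336 = 1342379/1789042; b = (4404·(-243466) − 27952·(-37610))/14312336 = -2618693/1789042.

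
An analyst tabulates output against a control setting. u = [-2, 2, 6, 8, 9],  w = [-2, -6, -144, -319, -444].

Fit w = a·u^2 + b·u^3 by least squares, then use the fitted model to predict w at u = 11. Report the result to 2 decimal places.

ŵ = -782.18

The normal equations are: 11985·a + 99593·b = -61596;  99593·a + 840369·b = -518140.
det = 11985·840369 − 99593² = 153056816.
a = ((-61596)·840369 − 99593·(-518140))/153056816 = -10015744/9566051; b = (11985·(-518140) − 99593·(-61596))/153056816 = -100236/203533.
At u = 11: ŵ = (-10015744/9566051)·(121) + (-100236/203533)·(1331) = -680215316/869641.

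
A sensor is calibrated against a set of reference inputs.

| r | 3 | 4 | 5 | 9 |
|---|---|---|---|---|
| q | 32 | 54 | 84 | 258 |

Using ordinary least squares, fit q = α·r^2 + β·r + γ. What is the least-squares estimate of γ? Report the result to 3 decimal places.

γ = -1.854

The normal system XᵀX·[α, β, γ]ᵀ = Xᵀq is [[7523, 945, 131]; [945, 131, 21]; [131, 21, 4]]·[α, β, γ]ᵀ = [24150, 3054, 428]ᵀ.
Row-reducing yields α = 2659/902, β = 2115/902, γ = -76/41.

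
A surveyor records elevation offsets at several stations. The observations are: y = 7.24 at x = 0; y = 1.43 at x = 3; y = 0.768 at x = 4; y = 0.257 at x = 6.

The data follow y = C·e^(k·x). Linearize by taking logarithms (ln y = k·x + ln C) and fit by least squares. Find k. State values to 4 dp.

k = -0.5577

With ln yᵢ as the transformed response and xᵢ as the regressor:
Over the data: Σx = 13.0000, Σ(x)² = 61.0000, Σln y = 0.7147, Σx·ln y = -8.1349.
Normal system: [[61.0000, 13.0000]; [13.0000, 4]]·[k, ln C]ᵀ = [-8.1349, 0.7147]ᵀ.
Slope k = (n·Σx·ln y − Σx·Σln y)/(n·Σ(x)² − (Σx)²) = (4·-8.1349 − 13.0000·0.7147)/75.0000 = -0.55773; ln C = (Σln y − k·Σx)/n = 1.99130.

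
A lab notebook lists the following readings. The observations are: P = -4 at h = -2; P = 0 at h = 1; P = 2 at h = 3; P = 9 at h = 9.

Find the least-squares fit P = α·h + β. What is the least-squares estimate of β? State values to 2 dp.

The normal equations are: 95·α + 11·β = 95;  11·α + 4·β = 7.
(Σh·h = 95, Σh = 11, Σ1 = 4, Σh·P = 95, ΣP = 7.)
det = 95·4 − 11² = 259.
α = (95·4 − 11·7)/259 = 303/259; β = (95·7 − 11·95)/259 = -380/259.

β = -1.47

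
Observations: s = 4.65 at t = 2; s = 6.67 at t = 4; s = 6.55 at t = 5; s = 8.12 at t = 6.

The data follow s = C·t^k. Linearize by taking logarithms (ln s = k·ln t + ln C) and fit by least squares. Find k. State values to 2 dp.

k = 0.47

With ln sᵢ as the transformed response and ln tᵢ as the regressor:
Σln t = 5.4806, Σ(ln t)² = 8.2030, Σln s = 7.4083, Σln t·ln s = 10.4734.
Equations: 8.2030·k + 5.4806·ln C = 10.4734;  5.4806·k + 4·ln C = 7.4083.
Δ = 8.2030·4 − (5.4806)² = 2.7744; k = (10.4734·4 − 5.4806·7.4083)/2.7744 = 0.46543, ln C = (8.2030·7.4083 − 5.4806·10.4734)/2.7744 = 1.21436.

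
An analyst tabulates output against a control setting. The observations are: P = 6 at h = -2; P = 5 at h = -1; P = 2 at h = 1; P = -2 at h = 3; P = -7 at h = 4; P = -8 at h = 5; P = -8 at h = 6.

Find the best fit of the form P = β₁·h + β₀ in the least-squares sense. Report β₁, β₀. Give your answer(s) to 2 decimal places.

β₁ = -1.98, β₀ = 2.80

From the data, Σh·h = 92, Σh = 16, Σ1 = 7.
For MᵀP: Σh·P = -137, ΣP = -12.
Normal equations: [[92, 16]; [16, 7]]·[β₁, β₀]ᵀ = [-137, -12]ᵀ.
Determinant 92·7 − 16² = 388.
β₁ = ((-137)·7 − 16·(-12))/388 = -767/388; β₀ = (92·(-12) − 16·(-137))/388 = 272/97.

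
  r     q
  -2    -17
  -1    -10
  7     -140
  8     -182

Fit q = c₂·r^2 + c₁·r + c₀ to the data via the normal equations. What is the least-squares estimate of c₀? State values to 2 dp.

Entries of MᵀM: Σr^2·r^2 = 6514, Σr^2·r = 846, Σr^2 = 118, Σr·r = 118, Σr = 12, Σ1 = 4.
For Mᵀq: Σr^2·q = -18586, Σr·q = -2392, Σq = -349.
Solving the 3×3 system (Gaussian elimination) gives c₂ = -49/18, c₁ = -17/246, c₀ = -2486/369.

c₀ = -6.74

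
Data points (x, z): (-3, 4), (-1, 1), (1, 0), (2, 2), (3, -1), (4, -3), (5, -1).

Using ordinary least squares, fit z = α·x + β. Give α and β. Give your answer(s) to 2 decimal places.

α = -0.67, β = 1.34

Compute the Gram sums: Σx·x = 65, Σx = 11, Σ1 = 7.
For Aᵀz: Σx·z = -29, Σz = 2.
So AᵀA·[α, β]ᵀ = Aᵀz: [[65, 11]; [11, 7]]·[α, β]ᵀ = [-29, 2]ᵀ.
Eliminating β: 7·(row 1) − 11·(row 2) gives 334·α = 7·(-29) − 11·2 = -225, so α = -225/334.
Then β = (2 − 11·(-225/334))/7 = 449/334.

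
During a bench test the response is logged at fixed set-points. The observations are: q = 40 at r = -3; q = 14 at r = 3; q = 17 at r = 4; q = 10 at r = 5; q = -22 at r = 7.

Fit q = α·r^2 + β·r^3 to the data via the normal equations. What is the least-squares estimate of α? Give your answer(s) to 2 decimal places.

α = 2.93

Entries of AᵀA: Σr^2·r^2 = 3444, Σr^2·r^3 = 20956, Σr^3·r^3 = 138828.
And Σr^2·q = -70, Σr^3·q = -5910.
Δ = 3444·138828 − 20956² = 38969696.
α = ((-70)·138828 − 20956·(-5910))/38969696 = 3566625/1217803; β = (3444·(-5910) − 20956·(-70))/38969696 = -1180445/2435606.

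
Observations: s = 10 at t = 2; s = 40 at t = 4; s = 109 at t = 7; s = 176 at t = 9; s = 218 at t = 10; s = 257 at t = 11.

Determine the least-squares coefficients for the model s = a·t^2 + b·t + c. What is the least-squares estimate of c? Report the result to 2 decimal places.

With design matrix X, XᵀX = [[33875, 3475, 371]; [3475, 371, 43]; [371, 43, 6]] and Xᵀs = [73174, 7534, 810]ᵀ.
Inverting the 3×3 Gram matrix, [a, b, c]ᵀ = [29705/15708, 46391/15708, -4054/1309]ᵀ.

c = -3.10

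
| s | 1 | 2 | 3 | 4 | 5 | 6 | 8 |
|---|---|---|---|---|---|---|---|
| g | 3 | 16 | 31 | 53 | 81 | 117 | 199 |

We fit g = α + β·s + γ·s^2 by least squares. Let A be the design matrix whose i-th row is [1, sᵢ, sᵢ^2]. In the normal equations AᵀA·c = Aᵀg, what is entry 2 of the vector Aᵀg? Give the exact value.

Entry 2 ↔ basis s, so (Aᵀg)_{2} = Σᵢ (s)·gᵢ = (1)·(3) + (2)·(16) + (3)·(31) + (4)·(53) + (5)·(81) + (6)·(117) + (8)·(199) = 3039.

3039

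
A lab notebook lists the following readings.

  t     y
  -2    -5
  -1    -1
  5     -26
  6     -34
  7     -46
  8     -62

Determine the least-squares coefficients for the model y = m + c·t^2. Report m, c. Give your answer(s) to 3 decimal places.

With design matrix A, AᵀA = [[6, 179]; [179, 8435]] and Aᵀy = [-174, -8117]ᵀ.
det = 6·8435 − 179² = 18569.
m = ((-174)·8435 − 179·(-8117))/18569 = -14747/18569; c = (6·(-8117) − 179·(-174))/18569 = -17556/18569.

m = -0.794, c = -0.945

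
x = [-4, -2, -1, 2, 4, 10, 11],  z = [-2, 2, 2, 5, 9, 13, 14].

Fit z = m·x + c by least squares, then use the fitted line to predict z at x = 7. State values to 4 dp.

ẑ = 10.3724

The normal equations are: 262·m + 20·c = 332;  20·m + 7·c = 43.
det = 262·7 − 20² = 1434.
m = (332·7 − 20·43)/1434 = 244/239; c = (262·43 − 20·332)/1434 = 771/239.
At x = 7: ẑ = (244/239)·(7) + (771/239)·(1) = 2479/239.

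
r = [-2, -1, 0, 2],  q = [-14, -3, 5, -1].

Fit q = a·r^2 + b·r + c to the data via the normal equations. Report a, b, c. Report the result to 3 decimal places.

Sums needed: Σr^2·r^2 = 33, Σr^2·r = -1, Σr^2 = 9, Σr·r = 9, Σr = -1, Σ1 = 4.
And Σr^2·q = -63, Σr·q = 29, Σq = -13.
AᵀA·[a, b, c]ᵀ = Aᵀq becomes [[33, -1, 9]; [-1, 9, -1]; [9, -1, 4]]·[a, b, c]ᵀ = [-63, 29, -13]ᵀ.
Row-reducing yields a = -131/44, b = 741/220, c = 236/55.

a = -2.977, b = 3.368, c = 4.291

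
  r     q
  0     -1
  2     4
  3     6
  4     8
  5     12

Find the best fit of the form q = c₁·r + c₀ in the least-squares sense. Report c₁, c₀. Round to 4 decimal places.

c₁ = 2.4865, c₀ = -1.1622

Sums needed: Σr·r = 54, Σr = 14, Σ1 = 5.
For Aᵀq: Σr·q = 118, Σq = 29.
Determinant 54·5 − 14² = 74.
c₁ = (118·5 − 14·29)/74 = 92/37; c₀ = (54·29 − 14·118)/74 = -43/37.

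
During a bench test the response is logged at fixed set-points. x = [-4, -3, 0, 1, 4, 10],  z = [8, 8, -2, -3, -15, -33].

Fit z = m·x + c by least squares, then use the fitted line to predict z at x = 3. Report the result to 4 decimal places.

With design matrix M, MᵀM = [[142, 8]; [8, 6]] and Mᵀz = [-449, -37]ᵀ.
det = 142·6 − 8² = 788.
m = ((-449)·6 − 8·(-37))/788 = -1199/394; c = (142·(-37) − 8·(-449))/788 = -831/394.
At x = 3: ẑ = (-1199/394)·(3) + (-831/394)·(1) = -2214/197.

ẑ = -11.2386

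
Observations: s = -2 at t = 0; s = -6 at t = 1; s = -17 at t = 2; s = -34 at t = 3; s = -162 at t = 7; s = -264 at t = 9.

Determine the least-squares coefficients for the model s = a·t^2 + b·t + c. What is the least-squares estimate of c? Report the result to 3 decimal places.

The normal system MᵀM·[a, b, c]ᵀ = Mᵀs is [[9060, 1108, 144]; [1108, 144, 22]; [144, 22, 6]]·[a, b, c]ᵀ = [-29702, -3652, -485]ᵀ.
Inverting the 3×3 Gram matrix, [a, b, c]ᵀ = [-1430/463, -6017/4630, -4498/2315]ᵀ.

c = -1.943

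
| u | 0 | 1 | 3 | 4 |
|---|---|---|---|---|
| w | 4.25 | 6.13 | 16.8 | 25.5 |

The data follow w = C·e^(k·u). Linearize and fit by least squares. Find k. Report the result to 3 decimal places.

k = 0.459

Linearized form: ln w = k·u + ln C. From the 4 transformed points,
XᵀX = [[26.0000, 8.0000]; [8.0000, 4]], rhs = [23.2320, 9.3202]ᵀ  (here Σu = 8.0000, Σ(u)² = 26.0000, Σln w = 9.3202, Σu·ln w = 23.2320).
Δ = 26.0000·4 − (8.0000)² = 40.0000; k = (23.2320·4 − 8.0000·9.3202)/40.0000 = 0.45917, ln C = (26.0000·9.3202 − 8.0000·23.2320)/40.0000 = 1.41170.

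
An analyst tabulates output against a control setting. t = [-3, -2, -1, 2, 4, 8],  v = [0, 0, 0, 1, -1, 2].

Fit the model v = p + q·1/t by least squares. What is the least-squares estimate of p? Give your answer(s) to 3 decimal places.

p = 0.419

From the data, Σ1 = 6, Σ1/t = -23/24, Σ1/t·1/t = 973/576.
Right-hand side: Σv = 2, Σ1/t·v = 1/2.
det = 6·(973/576) − (-23/24)² = 5309/576.
p = (2·(973/576) − (-23/24)·(1/2))/(5309/576) = 2222/5309; q = (6·(1/2) − (-23/24)·2)/(5309/576) = 2832/5309.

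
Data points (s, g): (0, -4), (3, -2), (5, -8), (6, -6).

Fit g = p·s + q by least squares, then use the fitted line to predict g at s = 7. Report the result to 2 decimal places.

ĝ = -7.00

The normal equations are: 70·p + 14·q = -82;  14·p + 4·q = -20.
Eliminating q: 4·(row 1) − 14·(row 2) gives 84·p = 4·(-82) − 14·(-20) = -48, so p = -4/7.
Then q = ((-20) − 14·(-4/7))/4 = -3.
At s = 7: ĝ = (-4/7)·(7) + (-3)·(1) = -7.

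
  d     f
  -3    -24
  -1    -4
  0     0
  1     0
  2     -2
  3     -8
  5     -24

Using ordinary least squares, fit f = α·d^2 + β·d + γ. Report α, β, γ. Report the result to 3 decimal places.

Normal-equation sums: Σd^2·d^2 = 805, Σd^2·d = 133, Σd^2 = 49, Σd·d = 49, Σd = 7, Σ1 = 7.
For Aᵀf: Σd^2·f = -900, Σd·f = -72, Σf = -62.
So AᵀA·[α, β, γ]ᵀ = Aᵀf: [[805, 133, 49]; [133, 49, 7]; [49, 7, 7]]·[α, β, γ]ᵀ = [-900, -72, -62]ᵀ.
Inverting the 3×3 Gram matrix, [α, β, γ]ᵀ = [-223/147, 137/49, -152/147]ᵀ.

α = -1.517, β = 2.796, γ = -1.034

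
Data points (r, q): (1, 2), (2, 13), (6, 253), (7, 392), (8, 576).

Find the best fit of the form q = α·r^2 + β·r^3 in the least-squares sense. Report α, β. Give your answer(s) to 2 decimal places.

The normal equations are: 7810·α + 57384·β = 65234;  57384·α + 426514·β = 484122.
(Σr^2·r^2 = 7810, Σr^2·r^3 = 57384, Σr^3·r^3 = 426514, Σr^2·q = 65234, Σr^3·q = 484122.)
Δ = 7810·426514 − 57384² = 38150884.
α = (65234·426514 − 57384·484122)/38150884 = 10589357/9537721; β = (7810·484122 − 57384·65234)/38150884 = 9401241/9537721.

α = 1.11, β = 0.99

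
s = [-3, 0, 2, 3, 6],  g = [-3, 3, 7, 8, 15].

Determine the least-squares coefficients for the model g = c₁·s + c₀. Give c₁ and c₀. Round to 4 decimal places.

Entries of AᵀA: Σs·s = 58, Σs = 8, Σ1 = 5.
For Aᵀg: Σs·g = 137, Σg = 30.
Determinant 58·5 − 8² = 226.
c₁ = (137·5 − 8·30)/226 = 445/226; c₀ = (58·30 − 8·137)/226 = 322/113.

c₁ = 1.9690, c₀ = 2.8496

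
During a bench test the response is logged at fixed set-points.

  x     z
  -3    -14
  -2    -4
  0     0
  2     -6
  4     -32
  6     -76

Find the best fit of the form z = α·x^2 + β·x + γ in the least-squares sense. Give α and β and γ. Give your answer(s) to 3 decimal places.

The normal equations are: 1665·α + 253·β + 69·γ = -3414;  253·α + 69·β + 7·γ = -546;  69·α + 7·β + 6·γ = -132.
(Σx^2·x^2 = 1665, Σx^2·x = 253, Σx^2 = 69, Σx·x = 69, Σx = 7, Σ1 = 6, Σx^2·z = -3414, Σx·z = -546, Σz = -132.)
Solving the 3×3 system (Gaussian elimination) gives α = -2386/1163, β = -3642/5815, γ = 13514/5815.

α = -2.052, β = -0.626, γ = 2.324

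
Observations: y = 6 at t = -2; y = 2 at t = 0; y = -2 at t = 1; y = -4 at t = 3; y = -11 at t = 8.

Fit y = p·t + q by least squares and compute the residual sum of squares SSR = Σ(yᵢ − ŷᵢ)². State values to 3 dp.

SSR = 5.903

The normal equations are: 78·p + 10·q = -114;  10·p + 5·q = -9.
Eliminating q: 5·(row 1) − 10·(row 2) gives 290·p = 5·(-114) − 10·(-9) = -480, so p = -48/29.
Then q = ((-9) − 10·(-48/29))/5 = 219/145.
Residuals: 171/145, 71/145, -269/145, -79/145, 106/145; SSR = 856/145.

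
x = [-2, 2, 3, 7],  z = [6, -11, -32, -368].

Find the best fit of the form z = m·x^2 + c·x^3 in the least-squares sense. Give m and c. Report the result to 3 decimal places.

m = -0.586, c = -0.989

The normal system MᵀM·[m, c]ᵀ = Mᵀz is [[2514, 17050]; [17050, 118506]]·[m, c]ᵀ = [-18340, -127224]ᵀ.
Eliminating c: 118506·(row 1) − 17050·(row 2) gives 7221584·m = 118506·(-18340) − 17050·(-127224) = -4230840, so m = -528855/902698.
Then c = ((-127224) − 17050·(-528855/902698))/118506 = -893017/902698.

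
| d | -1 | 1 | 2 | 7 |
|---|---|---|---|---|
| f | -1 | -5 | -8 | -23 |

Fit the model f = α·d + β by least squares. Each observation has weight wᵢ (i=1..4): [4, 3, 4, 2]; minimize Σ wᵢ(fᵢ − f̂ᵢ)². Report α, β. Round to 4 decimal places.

α = -2.7597, β = -3.0035

With design matrix A, AᵀWA = [[121, 21]; [21, 13]] and AᵀWf = [-397, -97]ᵀ.
Eliminating β: 13·(row 1) − 21·(row 2) gives 1132·α = 13·(-397) − 21·(-97) = -3124, so α = -781/283.
Then β = ((-97) − 21·(-781/283))/13 = -850/283.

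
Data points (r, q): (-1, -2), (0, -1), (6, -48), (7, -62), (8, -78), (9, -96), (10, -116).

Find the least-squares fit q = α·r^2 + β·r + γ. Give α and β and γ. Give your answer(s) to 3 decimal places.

α = -0.952, β = -1.881, γ = -2.086

Sums needed: Σr^2·r^2 = 24355, Σr^2·r = 2799, Σr^2 = 331, Σr·r = 331, Σr = 39, Σ1 = 7.
And Σr^2·q = -29136, Σr·q = -3368, Σq = -403.
Normal equations: [[24355, 2799, 331]; [2799, 331, 39]; [331, 39, 7]]·[α, β, γ]ᵀ = [-29136, -3368, -403]ᵀ.
Inverting the 3×3 Gram matrix, [α, β, γ]ᵀ = [-4637/4872, -3055/1624, -5081/2436]ᵀ.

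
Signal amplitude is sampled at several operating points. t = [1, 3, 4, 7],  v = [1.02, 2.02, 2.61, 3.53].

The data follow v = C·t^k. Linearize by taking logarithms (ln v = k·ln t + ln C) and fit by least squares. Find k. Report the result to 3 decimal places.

Linearized form: ln v = k·ln t + ln C. From the 4 transformed points,
Σln t = 4.4308, Σ(ln t)² = 6.9153, Σln v = 2.9435, Σln t·ln v = 4.5567.
Normal system: [[6.9153, 4.4308]; [4.4308, 4]]·[k, ln C]ᵀ = [4.5567, 2.9435]ᵀ.
Solving (det = 8.0292): k = 0.64573, ln C = 0.02061.

k = 0.646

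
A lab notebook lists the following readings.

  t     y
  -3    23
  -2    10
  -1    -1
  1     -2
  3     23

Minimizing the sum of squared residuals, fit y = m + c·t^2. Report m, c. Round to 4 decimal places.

XᵀX·[m, c]ᵀ = Xᵀy reads: 5·m + 24·c = 53;  24·m + 180·c = 451.
(Σ1 = 5, Σt^2 = 24, Σt^2·t^2 = 180, Σy = 53, Σt^2·y = 451.)
Eliminating c: 180·(row 1) − 24·(row 2) gives 324·m = 180·53 − 24·451 = -1284, so m = -107/27.
Then c = (451 − 24·(-107/27))/180 = 983/324.

m = -3.9630, c = 3.0340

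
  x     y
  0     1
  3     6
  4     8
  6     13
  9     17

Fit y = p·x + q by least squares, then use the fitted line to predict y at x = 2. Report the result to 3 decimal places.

MᵀM·[p, q]ᵀ = Mᵀy reads: 142·p + 22·q = 281;  22·p + 5·q = 45.
(Σx·x = 142, Σx = 22, Σ1 = 5, Σx·y = 281, Σy = 45.)
Δ = 142·5 − 22² = 226.
p = (281·5 − 22·45)/226 = 415/226; q = (142·45 − 22·281)/226 = 104/113.
At x = 2: ŷ = (415/226)·(2) + (104/113)·(1) = 519/113.

ŷ = 4.593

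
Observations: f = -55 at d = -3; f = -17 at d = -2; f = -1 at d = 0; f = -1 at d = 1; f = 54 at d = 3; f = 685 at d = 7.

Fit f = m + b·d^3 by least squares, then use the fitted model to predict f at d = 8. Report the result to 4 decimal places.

The normal equations are: 6·m + 336·b = 665;  336·m + 119172·b = 238033.
Δ = 6·119172 − 336² = 602136.
m = (665·119172 − 336·238033)/602136 = -60809/50178; b = (6·238033 − 336·665)/602136 = 66931/33452.
At d = 8: f̂ = (-60809/50178)·(1) + (66931/33452)·(512) = 51342199/50178.

f̂ = 1023.2014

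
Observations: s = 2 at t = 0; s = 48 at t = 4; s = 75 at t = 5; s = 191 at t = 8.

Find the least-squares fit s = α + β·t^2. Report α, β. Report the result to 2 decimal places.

Compute the Gram sums: Σ1 = 4, Σt^2 = 105, Σt^2·t^2 = 4977.
Right-hand side: Σs = 316, Σt^2·s = 14867.
Determinant 4·4977 − 105² = 8883.
α = (316·4977 − 105·14867)/8883 = 557/423; β = (4·14867 − 105·316)/8883 = 26288/8883.

α = 1.32, β = 2.96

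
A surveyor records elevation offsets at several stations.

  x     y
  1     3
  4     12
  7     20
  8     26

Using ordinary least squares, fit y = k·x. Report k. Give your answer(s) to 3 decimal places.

k = 3.069

Sums needed: Σx·x = 130.
For Aᵀy: Σx·y = 399.
So AᵀA·[k]ᵀ = Aᵀy: [[130]]·[k]ᵀ = [399]ᵀ.
Hence k = 399 / 130 ≈ 3.06923.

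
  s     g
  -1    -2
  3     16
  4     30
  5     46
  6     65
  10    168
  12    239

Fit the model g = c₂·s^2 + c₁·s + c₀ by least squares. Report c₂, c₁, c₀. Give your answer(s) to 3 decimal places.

Normal-equation sums: Σs^2·s^2 = 32995, Σs^2·s = 3159, Σs^2 = 331, Σs·s = 331, Σs = 39, Σ1 = 7.
And Σs^2·g = 55328, Σs·g = 5338, Σg = 562.
Normal equations: [[32995, 3159, 331]; [3159, 331, 39]; [331, 39, 7]]·[c₂, c₁, c₀]ᵀ = [55328, 5338, 562]ᵀ.
Solving the 3×3 system (Gaussian elimination) gives c₂ = 321977/212928, c₁ = 136447/70976, c₀ = -205225/106464.

c₂ = 1.512, c₁ = 1.922, c₀ = -1.928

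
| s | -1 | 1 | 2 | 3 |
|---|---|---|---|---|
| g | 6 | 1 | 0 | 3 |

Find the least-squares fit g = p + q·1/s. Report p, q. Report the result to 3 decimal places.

Sums needed: Σ1 = 4, Σ1/s = 5/6, Σ1/s·1/s = 85/36.
And Σg = 10, Σ1/s·g = -4.
MᵀM·[p, q]ᵀ = Mᵀg becomes [[4, 5/6]; [5/6, 85/36]]·[p, q]ᵀ = [10, -4]ᵀ.
Determinant 4·(85/36) − (5/6)² = 35/4.
p = (10·(85/36) − (5/6)·(-4))/(35/4) = 194/63; q = (4·(-4) − (5/6)·10)/(35/4) = -292/105.

p = 3.079, q = -2.781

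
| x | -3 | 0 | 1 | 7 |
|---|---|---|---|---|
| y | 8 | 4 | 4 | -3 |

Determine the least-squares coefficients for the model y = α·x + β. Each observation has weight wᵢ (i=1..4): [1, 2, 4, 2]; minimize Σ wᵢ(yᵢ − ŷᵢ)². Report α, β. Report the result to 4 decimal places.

Compute the Gram sums: Σwᵢ·x·x = 111, Σwᵢ·x = 15, Σwᵢ·1 = 9.
Moment sums: Σwᵢ·x·y = -50, Σwᵢ·y = 26.
So MᵀWM·[α, β]ᵀ = MᵀWy: [[111, 15]; [15, 9]]·[α, β]ᵀ = [-50, 26]ᵀ.
det = 111·9 − 15² = 774.
α = ((-50)·9 − 15·26)/774 = -140/129; β = (111·26 − 15·(-50))/774 = 202/43.

α = -1.0853, β = 4.6977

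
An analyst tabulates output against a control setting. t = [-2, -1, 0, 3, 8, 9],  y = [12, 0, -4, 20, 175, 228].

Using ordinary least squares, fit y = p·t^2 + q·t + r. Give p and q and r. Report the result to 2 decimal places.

p = 3.01, q = -1.52, r = -3.68

Normal-equation sums: Σt^2·t^2 = 10755, Σt^2·t = 1259, Σt^2 = 159, Σt·t = 159, Σt = 17, Σ1 = 6.
Moment sums: Σt^2·y = 29896, Σt·y = 3488, Σy = 431.
Solving the 3×3 system (Gaussian elimination) gives p = 92081/30576, q = -2207/1456, r = -56227/15288.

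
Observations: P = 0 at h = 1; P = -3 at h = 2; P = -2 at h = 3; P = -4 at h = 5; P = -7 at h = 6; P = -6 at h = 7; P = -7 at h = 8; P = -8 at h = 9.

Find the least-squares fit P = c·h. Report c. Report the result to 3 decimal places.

Forming XᵀX = [[269]] and XᵀP = [-244]ᵀ gives XᵀX·[c]ᵀ = XᵀP.
Hence c = -244 / 269 ≈ -0.907063.

c = -0.907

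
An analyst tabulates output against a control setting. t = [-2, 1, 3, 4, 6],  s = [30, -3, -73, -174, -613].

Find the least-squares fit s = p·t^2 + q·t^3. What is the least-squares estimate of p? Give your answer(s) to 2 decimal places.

p = 1.23

With design matrix A, AᵀA = [[1650, 9012]; [9012, 51546]] and Aᵀs = [-25392, -145758]ᵀ.
Δ = 1650·51546 − 9012² = 3834756.
p = ((-25392)·51546 − 9012·(-145758))/3834756 = 43658/35507; q = (1650·(-145758) − 9012·(-25392))/3834756 = -108037/35507.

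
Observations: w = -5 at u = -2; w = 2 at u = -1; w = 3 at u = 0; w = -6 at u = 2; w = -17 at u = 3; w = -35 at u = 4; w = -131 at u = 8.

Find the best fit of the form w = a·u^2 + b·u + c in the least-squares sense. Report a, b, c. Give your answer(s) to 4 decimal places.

a = -1.9968, b = -0.7760, c = 2.5065

Compute the Gram sums: Σu^2·u^2 = 4466, Σu^2·u = 602, Σu^2 = 98, Σu·u = 98, Σu = 14, Σ1 = 7.
For Aᵀw: Σu^2·w = -9139, Σu·w = -1243, Σw = -189.
Inverting the 3×3 Gram matrix, [a, b, c]ᵀ = [-615/308, -239/308, 193/77]ᵀ.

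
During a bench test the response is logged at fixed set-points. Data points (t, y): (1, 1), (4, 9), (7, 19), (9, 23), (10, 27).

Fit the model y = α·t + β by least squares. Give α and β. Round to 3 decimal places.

α = 2.869, β = -1.985

From the data, Σt·t = 247, Σt = 31, Σ1 = 5.
And Σt·y = 647, Σy = 79.
So AᵀA·[α, β]ᵀ = Aᵀy: [[247, 31]; [31, 5]]·[α, β]ᵀ = [647, 79]ᵀ.
Determinant 247·5 − 31² = 274.
α = (647·5 − 31·79)/274 = 393/137; β = (247·79 − 31·647)/274 = -272/137.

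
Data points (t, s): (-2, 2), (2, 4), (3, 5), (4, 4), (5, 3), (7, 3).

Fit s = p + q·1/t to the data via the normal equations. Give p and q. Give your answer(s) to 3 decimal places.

The normal equations are: 6·p + (389/420)·q = 21;  (389/420)·p + (129481/176400)·q = 493/105.
(Σ1 = 6, Σ1/t = 389/420, Σ1/t·1/t = 129481/176400, Σs = 21, Σ1/t·s = 493/105.)
Δ = 6·(129481/176400) − (389/420)² = 125113/35280.
p = (21·(129481/176400) − (389/420)·(493/105))/(125113/35280) = 1951993/625565; q = (6·(493/105) − (389/420)·21)/(125113/35280) = 307692/125113.

p = 3.120, q = 2.459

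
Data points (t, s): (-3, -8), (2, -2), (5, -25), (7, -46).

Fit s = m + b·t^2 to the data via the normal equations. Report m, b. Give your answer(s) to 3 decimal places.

Normal-equation sums: Σ1 = 4, Σt^2 = 87, Σt^2·t^2 = 3123.
For Xᵀs: Σs = -81, Σt^2·s = -2959.
So XᵀX·[m, b]ᵀ = Xᵀs: [[4, 87]; [87, 3123]]·[m, b]ᵀ = [-81, -2959]ᵀ.
Eliminating b: 3123·(row 1) − 87·(row 2) gives 4923·m = 3123·(-81) − 87·(-2959) = 4470, so m = 1490/1641.
Then b = ((-2959) − 87·(1490/1641))/3123 = -4789/4923.

m = 0.908, b = -0.973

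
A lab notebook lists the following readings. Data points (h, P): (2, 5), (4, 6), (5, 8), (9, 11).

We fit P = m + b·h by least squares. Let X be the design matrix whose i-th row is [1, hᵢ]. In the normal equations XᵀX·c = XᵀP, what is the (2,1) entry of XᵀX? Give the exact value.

20

Row 2 ↔ basis h, column 1 ↔ basis 1, so (XᵀX)_{2,1} = Σᵢ h = (2)·(1) + (4)·(1) + (5)·(1) + (9)·(1) = 20.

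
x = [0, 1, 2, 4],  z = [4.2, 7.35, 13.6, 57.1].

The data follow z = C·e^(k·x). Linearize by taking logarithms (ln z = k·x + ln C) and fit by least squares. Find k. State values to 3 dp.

k = 0.657

Taking logs, ln z = k·x + ln C, so regress ln z on x.
Σx = 7.0000, Σ(x)² = 21.0000, Σln z = 10.0847, Σx·ln z = 23.3941.
Normal system: [[21.0000, 7.0000]; [7.0000, 4]]·[k, ln C]ᵀ = [23.3941, 10.0847]ᵀ.
Slope k = (n·Σx·ln z − Σx·Σln z)/(n·Σ(x)² − (Σx)²) = (4·23.3941 − 7.0000·10.0847)/35.0000 = 0.65667; ln C = (Σln z − k·Σx)/n = 1.37198.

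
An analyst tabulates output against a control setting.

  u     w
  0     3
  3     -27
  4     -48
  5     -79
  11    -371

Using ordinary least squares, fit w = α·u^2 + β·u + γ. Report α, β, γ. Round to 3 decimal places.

Forming XᵀX = [[15603, 1547, 171]; [1547, 171, 23]; [171, 23, 5]] and Xᵀw = [-47877, -4749, -522]ᵀ gives XᵀX·[α, β, γ]ᵀ = Xᵀw.
Row-reducing yields α = -215421/72256, β = -89517/72256, γ = 117825/36128.

α = -2.981, β = -1.239, γ = 3.261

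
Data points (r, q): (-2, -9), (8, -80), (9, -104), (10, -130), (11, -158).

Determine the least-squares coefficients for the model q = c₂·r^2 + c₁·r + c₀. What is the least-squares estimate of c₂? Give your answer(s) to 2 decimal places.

The normal system AᵀA·[c₂, c₁, c₀]ᵀ = Aᵀq is [[35314, 3564, 370]; [3564, 370, 36]; [370, 36, 5]]·[c₂, c₁, c₀]ᵀ = [-45698, -4596, -481]ᵀ.
Row-reducing yields c₂ = -125004/86359, c₁ = 132456/86359, c₀ = -1589/12337.

c₂ = -1.45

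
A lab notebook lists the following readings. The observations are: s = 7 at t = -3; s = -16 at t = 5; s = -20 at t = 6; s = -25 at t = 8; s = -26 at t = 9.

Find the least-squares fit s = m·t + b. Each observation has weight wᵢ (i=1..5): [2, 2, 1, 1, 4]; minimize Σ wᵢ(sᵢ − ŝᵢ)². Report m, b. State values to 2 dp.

Compute the Gram sums: Σwᵢ·t·t = 492, Σwᵢ·t = 54, Σwᵢ·1 = 10.
Moment sums: Σwᵢ·t·s = -1458, Σwᵢ·s = -167.
XᵀWX·[m, b]ᵀ = XᵀWs becomes [[492, 54]; [54, 10]]·[m, b]ᵀ = [-1458, -167]ᵀ.
Eliminating b: 10·(row 1) − 54·(row 2) gives 2004·m = 10·(-1458) − 54·(-167) = -5562, so m = -927/334.
Then b = ((-167) − 54·(-927/334))/10 = -286/167.

m = -2.78, b = -1.71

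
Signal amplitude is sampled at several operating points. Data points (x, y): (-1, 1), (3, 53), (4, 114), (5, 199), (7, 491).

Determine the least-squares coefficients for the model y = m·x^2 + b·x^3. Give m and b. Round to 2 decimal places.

m = 2.97, b = 1.01

Forming AᵀA = [[3364, 21198]; [21198, 138100]] and Aᵀy = [31336, 202014]ᵀ gives AᵀA·[m, b]ᵀ = Aᵀy.
Determinant 3364·138100 − 21198² = 15213196.
m = (31336·138100 − 21198·202014)/15213196 = 11302207/3803299; b = (3364·202014 − 21198·31336)/15213196 = 3828642/3803299.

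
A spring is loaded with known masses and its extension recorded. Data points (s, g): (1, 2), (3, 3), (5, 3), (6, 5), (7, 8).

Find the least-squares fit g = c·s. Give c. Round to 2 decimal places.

c = 0.93

From the data, Σs·s = 120.
For Aᵀg: Σs·g = 112.
c = 112/120 = 0.933333.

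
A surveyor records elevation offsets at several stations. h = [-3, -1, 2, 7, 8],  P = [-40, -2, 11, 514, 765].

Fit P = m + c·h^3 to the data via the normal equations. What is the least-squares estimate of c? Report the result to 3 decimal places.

c = 1.496

The normal equations are: 5·m + 835·c = 1248;  835·m + 380587·c = 569152.
(Σ1 = 5, Σh^3 = 835, Σh^3·h^3 = 380587, ΣP = 1248, Σh^3·P = 569152.)
Eliminating c: 380587·(row 1) − 835·(row 2) gives 1205710·m = 380587·1248 − 835·569152 = -269344, so m = -134672/602855.
Then c = (569152 − 835·(-134672/602855))/380587 = 180368/120571.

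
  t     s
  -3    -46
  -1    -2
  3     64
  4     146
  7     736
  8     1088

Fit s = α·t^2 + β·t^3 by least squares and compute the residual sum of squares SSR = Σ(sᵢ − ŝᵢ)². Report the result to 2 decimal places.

SSR = 6.84

AᵀA·[α, β]ᵀ = Aᵀs reads: 6916·α + 50598·β = 108192;  50598·α + 385348·β = 821820.
(Σt^2·t^2 = 6916, Σt^2·t^3 = 50598, Σt^3·t^3 = 385348, Σt^2·s = 108192, Σt^3·s = 821820.)
Eliminating β: 385348·(row 1) − 50598·(row 2) gives 104909164·α = 385348·108192 − 50598·821820 = 109122456, so α = 27280614/26227291.
Then β = (821820 − 50598·(27280614/26227291))/385348 = 52352076/26227291.
Residuals: -1672820/1140317, -27383120/26227291, 19515046/26227291, 42161798/26227291, 9774022/26227291, -347200/609937; SSR = 179470644/26227291.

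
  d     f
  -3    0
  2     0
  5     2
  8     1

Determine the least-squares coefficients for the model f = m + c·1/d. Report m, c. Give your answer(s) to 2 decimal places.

m = 0.70, c = 0.44

Normal-equation sums: Σ1 = 4, Σ1/d = 59/120, Σ1/d·1/d = 6001/14400.
Right-hand side: Σf = 3, Σ1/d·f = 21/40.
Determinant 4·(6001/14400) − (59/120)² = 6841/4800.
m = (3·(6001/14400) − (59/120)·(21/40))/(6841/4800) = 4762/6841; c = (4·(21/40) − (59/120)·3)/(6841/4800) = 3000/6841.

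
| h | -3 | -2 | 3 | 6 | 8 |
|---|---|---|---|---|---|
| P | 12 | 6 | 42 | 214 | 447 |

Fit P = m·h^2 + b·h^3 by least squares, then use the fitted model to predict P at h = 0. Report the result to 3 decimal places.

Sums needed: Σh^2·h^2 = 5570, Σh^2·h^3 = 40512, Σh^3·h^3 = 310322.
Right-hand side: Σh^2·P = 36822, Σh^3·P = 275850.
det = 5570·310322 − 40512² = 87271396.
m = (36822·310322 − 40512·275850)/87271396 = 62860371/21817849; b = (5570·275850 − 40512·36822)/87271396 = 11187909/21817849.
At h = 0: P̂ = (62860371/21817849)·(0) + (11187909/21817849)·(0) = 0.

P̂ = 0.000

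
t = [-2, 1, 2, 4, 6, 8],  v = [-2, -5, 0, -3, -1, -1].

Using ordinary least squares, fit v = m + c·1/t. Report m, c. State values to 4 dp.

Forming XᵀX = [[6, 37/24]; [37/24, 925/576]] and Xᵀv = [-12, -121/24]ᵀ gives XᵀX·[m, c]ᵀ = Xᵀv.
Δ = 6·(925/576) − (37/24)² = 4181/576.
m = ((-12)·(925/576) − (37/24)·(-121/24))/(4181/576) = -179/113; c = (6·(-121/24) − (37/24)·(-12))/(4181/576) = -6768/4181.

m = -1.5841, c = -1.6188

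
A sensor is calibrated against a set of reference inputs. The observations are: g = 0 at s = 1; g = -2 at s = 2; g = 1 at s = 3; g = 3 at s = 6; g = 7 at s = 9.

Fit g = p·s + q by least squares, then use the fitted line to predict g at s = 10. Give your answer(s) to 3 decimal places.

The normal system MᵀM·[p, q]ᵀ = Mᵀg is [[131, 21]; [21, 5]]·[p, q]ᵀ = [80, 9]ᵀ.
det = 131·5 − 21² = 214.
p = (80·5 − 21·9)/214 = 211/214; q = (131·9 − 21·80)/214 = -501/214.
At s = 10: ĝ = (211/214)·(10) + (-501/214)·(1) = 1609/214.

ĝ = 7.519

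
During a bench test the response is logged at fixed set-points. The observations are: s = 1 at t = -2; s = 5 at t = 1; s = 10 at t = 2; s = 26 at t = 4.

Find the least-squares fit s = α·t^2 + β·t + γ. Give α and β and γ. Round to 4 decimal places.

α = 0.9500, β = 2.2633, γ = 1.7333

With design matrix A, AᵀA = [[289, 65, 25]; [65, 25, 5]; [25, 5, 4]] and Aᵀs = [465, 127, 42]ᵀ.
Row-reducing yields α = 19/20, β = 679/300, γ = 26/15.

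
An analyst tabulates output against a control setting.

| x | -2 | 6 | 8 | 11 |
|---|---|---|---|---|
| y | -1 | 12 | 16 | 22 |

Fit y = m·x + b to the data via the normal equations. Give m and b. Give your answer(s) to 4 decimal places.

From the data, Σx·x = 225, Σx = 23, Σ1 = 4.
Right-hand side: Σx·y = 444, Σy = 49.
So AᵀA·[m, b]ᵀ = Aᵀy: [[225, 23]; [23, 4]]·[m, b]ᵀ = [444, 49]ᵀ.
Eliminating b: 4·(row 1) − 23·(row 2) gives 371·m = 4·444 − 23·49 = 649, so m = 649/371.
Then b = (49 − 23·(649/371))/4 = 813/371.

m = 1.7493, b = 2.1914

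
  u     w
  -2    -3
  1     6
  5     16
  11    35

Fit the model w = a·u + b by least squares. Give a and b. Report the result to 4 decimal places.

a = 2.8971, b = 2.6359

Normal-equation sums: Σu·u = 151, Σu = 15, Σ1 = 4.
For Xᵀw: Σu·w = 477, Σw = 54.
So XᵀX·[a, b]ᵀ = Xᵀw: [[151, 15]; [15, 4]]·[a, b]ᵀ = [477, 54]ᵀ.
Determinant 151·4 − 15² = 379.
a = (477·4 − 15·54)/379 = 1098/379; b = (151·54 − 15·477)/379 = 999/379.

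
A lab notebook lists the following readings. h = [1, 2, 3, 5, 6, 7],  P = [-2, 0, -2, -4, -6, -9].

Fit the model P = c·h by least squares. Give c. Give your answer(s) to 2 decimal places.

c = -1.02

Forming XᵀX = [[124]] and XᵀP = [-127]ᵀ gives XᵀX·[c]ᵀ = XᵀP.
c = (-127)/124 = -1.02419.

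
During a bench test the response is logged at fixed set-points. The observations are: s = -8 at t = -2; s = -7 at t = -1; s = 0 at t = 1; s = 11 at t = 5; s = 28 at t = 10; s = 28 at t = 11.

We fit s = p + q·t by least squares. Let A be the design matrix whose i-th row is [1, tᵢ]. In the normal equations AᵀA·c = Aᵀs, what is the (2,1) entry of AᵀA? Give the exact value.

Row 2 ↔ basis t, column 1 ↔ basis 1, so (AᵀA)_{2,1} = Σᵢ t = (-2)·(1) + (-1)·(1) + (1)·(1) + (5)·(1) + (10)·(1) + (11)·(1) = 24.

24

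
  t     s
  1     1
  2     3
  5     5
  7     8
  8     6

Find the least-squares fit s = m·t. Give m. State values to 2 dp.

m = 0.95

With design matrix M, MᵀM = [[143]] and Mᵀs = [136]ᵀ.
Hence m = 136 / 143 ≈ 0.951049.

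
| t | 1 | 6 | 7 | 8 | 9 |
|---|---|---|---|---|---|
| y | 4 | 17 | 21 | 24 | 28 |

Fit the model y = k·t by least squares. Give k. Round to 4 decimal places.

k = 3.0173

From the data, Σt·t = 231.
And Σt·y = 697.
Normal equations: [[231]]·[k]ᵀ = [697]ᵀ.
k = 697/231 = 3.01732.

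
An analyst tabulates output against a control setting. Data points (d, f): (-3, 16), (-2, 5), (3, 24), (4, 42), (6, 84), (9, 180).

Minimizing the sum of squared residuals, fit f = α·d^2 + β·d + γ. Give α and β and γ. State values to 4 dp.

Sums needed: Σd^2·d^2 = 8291, Σd^2·d = 1001, Σd^2 = 155, Σd·d = 155, Σd = 17, Σ1 = 6.
Right-hand side: Σd^2·f = 18656, Σd·f = 2306, Σf = 351.
So MᵀM·[α, β, γ]ᵀ = Mᵀf: [[8291, 1001, 155]; [1001, 155, 17]; [155, 17, 6]]·[α, β, γ]ᵀ = [18656, 2306, 351]ᵀ.
Row-reducing yields α = 287527/142320, β = 235043/142320, γ = 4833/2965.

α = 2.0203, β = 1.6515, γ = 1.6300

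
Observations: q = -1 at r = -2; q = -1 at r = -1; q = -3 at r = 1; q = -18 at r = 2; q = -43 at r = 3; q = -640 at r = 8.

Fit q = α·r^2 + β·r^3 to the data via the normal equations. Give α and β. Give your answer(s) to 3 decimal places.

α = -1.997, β = -1.000

Forming AᵀA = [[4211, 33011]; [33011, 263003]] and Aᵀq = [-41427, -328979]ᵀ gives AᵀA·[α, β]ᵀ = Aᵀq.
Δ = 4211·263003 − 33011² = 17779512.
α = ((-41427)·263003 − 33011·(-328979))/17779512 = -4437439/2222439; β = (4211·(-328979) − 33011·(-41427))/17779512 = -2222984/2222439.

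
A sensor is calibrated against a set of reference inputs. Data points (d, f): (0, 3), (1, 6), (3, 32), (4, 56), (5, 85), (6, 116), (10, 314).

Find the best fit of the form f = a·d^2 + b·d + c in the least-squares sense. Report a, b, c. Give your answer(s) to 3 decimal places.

Compute the Gram sums: Σd^2·d^2 = 12259, Σd^2·d = 1433, Σd^2 = 187, Σd·d = 187, Σd = 29, Σ1 = 7.
Right-hand side: Σd^2·f = 38891, Σd·f = 4587, Σf = 612.
So AᵀA·[a, b, c]ᵀ = Aᵀf: [[12259, 1433, 187]; [1433, 187, 29]; [187, 29, 7]]·[a, b, c]ᵀ = [38891, 4587, 612]ᵀ.
Inverting the 3×3 Gram matrix, [a, b, c]ᵀ = [4349/1452, 1735/1452, 1789/726]ᵀ.

a = 2.995, b = 1.195, c = 2.464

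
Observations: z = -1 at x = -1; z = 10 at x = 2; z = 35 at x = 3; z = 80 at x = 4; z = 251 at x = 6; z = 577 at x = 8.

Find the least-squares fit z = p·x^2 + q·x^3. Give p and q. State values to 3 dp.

Compute the Gram sums: Σx^2·x^2 = 5746, Σx^2·x^3 = 41842, Σx^3·x^3 = 313690.
And Σx^2·z = 47598, Σx^3·z = 355786.
MᵀM·[p, q]ᵀ = Mᵀz becomes [[5746, 41842]; [41842, 313690]]·[p, q]ᵀ = [47598, 355786]ᵀ.
Eliminating q: 313690·(row 1) − 41842·(row 2) gives 51709776·p = 313690·47598 − 41842·355786 = 44218808, so p = 5527351/6463722.
Then q = (355786 − 41842·(5527351/6463722))/313690 = 6593855/6463722.

p = 0.855, q = 1.020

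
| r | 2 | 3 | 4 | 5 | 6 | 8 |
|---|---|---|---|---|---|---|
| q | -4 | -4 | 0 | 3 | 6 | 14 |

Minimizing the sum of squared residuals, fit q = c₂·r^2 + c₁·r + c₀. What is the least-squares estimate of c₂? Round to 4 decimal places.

From the data, Σr^2·r^2 = 6370, Σr^2·r = 952, Σr^2 = 154, Σr·r = 154, Σr = 28, Σ1 = 6.
For Mᵀq: Σr^2·q = 1135, Σr·q = 143, Σq = 15.
So MᵀM·[c₂, c₁, c₀]ᵀ = Mᵀq: [[6370, 952, 154]; [952, 154, 28]; [154, 28, 6]]·[c₂, c₁, c₀]ᵀ = [1135, 143, 15]ᵀ.
Solving the 3×3 system (Gaussian elimination) gives c₂ = 5/21, c₁ = 157/210, c₀ = -71/10.

c₂ = 0.2381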